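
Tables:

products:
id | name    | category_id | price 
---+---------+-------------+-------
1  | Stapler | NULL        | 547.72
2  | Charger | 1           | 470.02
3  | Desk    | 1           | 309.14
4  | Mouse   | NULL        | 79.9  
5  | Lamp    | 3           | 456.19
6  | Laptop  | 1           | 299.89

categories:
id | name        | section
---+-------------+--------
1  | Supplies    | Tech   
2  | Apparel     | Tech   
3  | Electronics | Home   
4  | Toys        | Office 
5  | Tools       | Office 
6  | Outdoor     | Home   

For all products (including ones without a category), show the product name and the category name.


LEFT JOIN keeps every row from products (the left table); where category_id has no match in categories, the category columns become NULL. Walk through each product:
  - product 1 (Stapler): category_id=NULL, no match -> kept with NULL
  - product 2 (Charger): category_id=1 -> matches Supplies
  - product 3 (Desk): category_id=1 -> matches Supplies
  - product 4 (Mouse): category_id=NULL, no match -> kept with NULL
  - product 5 (Lamp): category_id=3 -> matches Electronics
  - product 6 (Laptop): category_id=1 -> matches Supplies
All 6 rows appear; 2 have NULL category.

SQL:
SELECT a.name, b.name AS category
FROM products a
LEFT JOIN categories b ON a.category_id = b.id

Result:
name    | category   
--------+------------
Stapler | NULL       
Charger | Supplies   
Desk    | Supplies   
Mouse   | NULL       
Lamp    | Electronics
Laptop  | Supplies   


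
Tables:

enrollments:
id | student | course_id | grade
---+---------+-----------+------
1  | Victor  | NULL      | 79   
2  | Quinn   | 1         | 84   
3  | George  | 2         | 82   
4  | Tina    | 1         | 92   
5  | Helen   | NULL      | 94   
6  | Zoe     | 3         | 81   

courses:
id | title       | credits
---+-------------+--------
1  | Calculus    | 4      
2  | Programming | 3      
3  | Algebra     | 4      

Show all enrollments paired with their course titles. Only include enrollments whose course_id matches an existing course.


INNER JOIN keeps only enrollments rows whose course_id matches an id in courses. Walk through each enrollment:
  - enrollment 1 (Victor): course_id=NULL, no match -> dropped
  - enrollment 2 (Quinn): course_id=1 -> matches Calculus
  - enrollment 3 (George): course_id=2 -> matches Programming
  - enrollment 4 (Tina): course_id=1 -> matches Calculus
  - enrollment 5 (Helen): course_id=NULL, no match -> dropped
  - enrollment 6 (Zoe): course_id=3 -> matches Algebra
So 2 of 6 rows are dropped.

SQL:
SELECT a.student, b.title AS course
FROM enrollments a
INNER JOIN courses b ON a.course_id = b.id

Result:
student | course     
--------+------------
Quinn   | Calculus   
George  | Programming
Tina    | Calculus   
Zoe     | Algebra    


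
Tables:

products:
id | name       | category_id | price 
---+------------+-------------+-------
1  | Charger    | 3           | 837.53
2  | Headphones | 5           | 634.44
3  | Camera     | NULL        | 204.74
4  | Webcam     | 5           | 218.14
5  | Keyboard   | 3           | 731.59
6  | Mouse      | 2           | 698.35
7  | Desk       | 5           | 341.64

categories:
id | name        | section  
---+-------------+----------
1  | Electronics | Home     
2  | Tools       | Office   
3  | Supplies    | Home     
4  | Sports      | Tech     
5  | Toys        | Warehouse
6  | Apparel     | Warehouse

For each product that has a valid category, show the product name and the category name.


INNER JOIN keeps only products rows whose category_id matches an id in categories. Walk through each product:
  - product 1 (Charger): category_id=3 -> matches Supplies
  - product 2 (Headphones): category_id=5 -> matches Toys
  - product 3 (Camera): category_id=NULL, no match -> dropped
  - product 4 (Webcam): category_id=5 -> matches Toys
  - product 5 (Keyboard): category_id=3 -> matches Supplies
  - product 6 (Mouse): category_id=2 -> matches Tools
  - product 7 (Desk): category_id=5 -> matches Toys
So 1 of 7 rows is dropped.

SQL:
SELECT a.name, b.name AS category
FROM products a
INNER JOIN categories b ON a.category_id = b.id

Result:
name       | category
-----------+---------
Charger    | Supplies
Headphones | Toys    
Webcam     | Toys    
Keyboard   | Supplies
Mouse      | Tools   
Desk       | Toys    


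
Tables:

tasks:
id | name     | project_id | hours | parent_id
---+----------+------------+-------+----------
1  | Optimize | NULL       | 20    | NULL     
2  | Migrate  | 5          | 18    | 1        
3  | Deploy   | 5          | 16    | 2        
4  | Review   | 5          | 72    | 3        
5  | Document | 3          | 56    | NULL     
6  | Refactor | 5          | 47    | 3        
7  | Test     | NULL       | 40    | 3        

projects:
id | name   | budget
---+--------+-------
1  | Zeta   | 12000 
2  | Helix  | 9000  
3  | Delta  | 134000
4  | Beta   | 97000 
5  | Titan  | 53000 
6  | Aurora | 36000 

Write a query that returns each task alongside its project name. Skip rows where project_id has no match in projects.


INNER JOIN keeps only tasks rows whose project_id matches an id in projects. Walk through each task:
  - task 1 (Optimize): project_id=NULL, no match -> dropped
  - task 2 (Migrate): project_id=5 -> matches Titan
  - task 3 (Deploy): project_id=5 -> matches Titan
  - task 4 (Review): project_id=5 -> matches Titan
  - task 5 (Document): project_id=3 -> matches Delta
  - task 6 (Refactor): project_id=5 -> matches Titan
  - task 7 (Test): project_id=NULL, no match -> dropped
So 2 of 7 rows are dropped.

SQL:
SELECT a.name, b.name AS project
FROM tasks a
INNER JOIN projects b ON a.project_id = b.id

Result:
name     | project
---------+--------
Migrate  | Titan  
Deploy   | Titan  
Review   | Titan  
Document | Delta  
Refactor | Titan  


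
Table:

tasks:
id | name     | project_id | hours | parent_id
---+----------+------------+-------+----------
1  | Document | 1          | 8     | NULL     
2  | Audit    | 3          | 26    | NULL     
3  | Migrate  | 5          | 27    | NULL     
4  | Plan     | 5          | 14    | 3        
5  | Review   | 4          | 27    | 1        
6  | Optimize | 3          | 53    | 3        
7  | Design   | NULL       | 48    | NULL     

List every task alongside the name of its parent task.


This is a self-join: tasks is joined to a second copy of itself, matching each row's parent_id to another row's id. Use LEFT JOIN so rows with parent_id=NULL are kept.
  - task 1 (Document): parent_id=NULL -> NULL
  - task 2 (Audit): parent_id=NULL -> NULL
  - task 3 (Migrate): parent_id=NULL -> NULL
  - task 4 (Plan): parent_id=3 -> Migrate
  - task 5 (Review): parent_id=1 -> Document
  - task 6 (Optimize): parent_id=3 -> Migrate
  - task 7 (Design): parent_id=NULL -> NULL

SQL:
SELECT a.name AS item, b.name AS parent
FROM tasks a
LEFT JOIN tasks b ON a.parent_id = b.id

Result:
item     | parent  
---------+---------
Document | NULL    
Audit    | NULL    
Migrate  | NULL    
Plan     | Migrate 
Review   | Document
Optimize | Migrate 
Design   | NULL    


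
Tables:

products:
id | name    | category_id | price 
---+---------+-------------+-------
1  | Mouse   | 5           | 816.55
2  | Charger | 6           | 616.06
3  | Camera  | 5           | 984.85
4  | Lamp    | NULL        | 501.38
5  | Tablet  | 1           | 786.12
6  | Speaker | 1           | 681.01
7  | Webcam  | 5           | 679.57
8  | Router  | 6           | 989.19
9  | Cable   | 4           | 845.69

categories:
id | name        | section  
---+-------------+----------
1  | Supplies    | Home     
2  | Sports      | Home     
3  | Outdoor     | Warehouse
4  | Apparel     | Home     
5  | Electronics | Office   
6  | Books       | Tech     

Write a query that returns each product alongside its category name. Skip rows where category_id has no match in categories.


INNER JOIN keeps only products rows whose category_id matches an id in categories. Walk through each product:
  - product 1 (Mouse): category_id=5 -> matches Electronics
  - product 2 (Charger): category_id=6 -> matches Books
  - product 3 (Camera): category_id=5 -> matches Electronics
  - product 4 (Lamp): category_id=NULL, no match -> dropped
  - product 5 (Tablet): category_id=1 -> matches Supplies
  - product 6 (Speaker): category_id=1 -> matches Supplies
  - product 7 (Webcam): category_id=5 -> matches Electronics
  - product 8 (Router): category_id=6 -> matches Books
  - product 9 (Cable): category_id=4 -> matches Apparel
So 1 of 9 rows is dropped.

SQL:
SELECT a.name, b.name AS category
FROM products a
INNER JOIN categories b ON a.category_id = b.id

Result:
name    | category   
--------+------------
Mouse   | Electronics
Charger | Books      
Camera  | Electronics
Tablet  | Supplies   
Speaker | Supplies   
Webcam  | Electronics
Router  | Books      
Cable   | Apparel    


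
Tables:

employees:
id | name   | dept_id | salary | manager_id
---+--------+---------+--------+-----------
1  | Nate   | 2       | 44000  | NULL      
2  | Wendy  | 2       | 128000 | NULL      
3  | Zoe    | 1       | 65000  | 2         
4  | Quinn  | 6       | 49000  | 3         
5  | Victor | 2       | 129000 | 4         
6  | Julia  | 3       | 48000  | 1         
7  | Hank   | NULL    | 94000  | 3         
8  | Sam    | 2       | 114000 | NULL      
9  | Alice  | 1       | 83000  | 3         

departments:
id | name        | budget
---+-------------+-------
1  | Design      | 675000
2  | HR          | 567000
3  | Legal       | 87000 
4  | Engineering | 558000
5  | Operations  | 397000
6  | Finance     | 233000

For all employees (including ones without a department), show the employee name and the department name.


LEFT JOIN keeps every row from employees (the left table); where dept_id has no match in departments, the department columns become NULL. Walk through each employee:
  - employee 1 (Nate): dept_id=2 -> matches HR
  - employee 2 (Wendy): dept_id=2 -> matches HR
  - employee 3 (Zoe): dept_id=1 -> matches Design
  - employee 4 (Quinn): dept_id=6 -> matches Finance
  - employee 5 (Victor): dept_id=2 -> matches HR
  - employee 6 (Julia): dept_id=3 -> matches Legal
  - employee 7 (Hank): dept_id=NULL, no match -> kept with NULL
  - employee 8 (Sam): dept_id=2 -> matches HR
  - employee 9 (Alice): dept_id=1 -> matches Design
All 9 rows appear; 1 has NULL department.

SQL:
SELECT a.name, b.name AS department
FROM employees a
LEFT JOIN departments b ON a.dept_id = b.id

Result:
name   | department
-------+-----------
Nate   | HR        
Wendy  | HR        
Zoe    | Design    
Quinn  | Finance   
Victor | HR        
Julia  | Legal     
Hank   | NULL      
Sam    | HR        
Alice  | Design    


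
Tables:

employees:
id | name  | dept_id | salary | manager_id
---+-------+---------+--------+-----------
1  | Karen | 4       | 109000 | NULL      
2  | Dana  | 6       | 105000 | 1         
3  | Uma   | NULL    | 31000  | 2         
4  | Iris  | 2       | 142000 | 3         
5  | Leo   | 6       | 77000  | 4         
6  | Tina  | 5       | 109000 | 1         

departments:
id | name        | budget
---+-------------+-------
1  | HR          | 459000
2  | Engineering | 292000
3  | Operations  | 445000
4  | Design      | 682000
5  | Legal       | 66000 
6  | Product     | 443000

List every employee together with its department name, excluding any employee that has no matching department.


INNER JOIN keeps only employees rows whose dept_id matches an id in departments. Walk through each employee:
  - employee 1 (Karen): dept_id=4 -> matches Design
  - employee 2 (Dana): dept_id=6 -> matches Product
  - employee 3 (Uma): dept_id=NULL, no match -> dropped
  - employee 4 (Iris): dept_id=2 -> matches Engineering
  - employee 5 (Leo): dept_id=6 -> matches Product
  - employee 6 (Tina): dept_id=5 -> matches Legal
So 1 of 6 rows is dropped.

SQL:
SELECT a.name, b.name AS department
FROM employees a
INNER JOIN departments b ON a.dept_id = b.id

Result:
name  | department 
------+------------
Karen | Design     
Dana  | Product    
Iris  | Engineering
Leo   | Product    
Tina  | Legal      


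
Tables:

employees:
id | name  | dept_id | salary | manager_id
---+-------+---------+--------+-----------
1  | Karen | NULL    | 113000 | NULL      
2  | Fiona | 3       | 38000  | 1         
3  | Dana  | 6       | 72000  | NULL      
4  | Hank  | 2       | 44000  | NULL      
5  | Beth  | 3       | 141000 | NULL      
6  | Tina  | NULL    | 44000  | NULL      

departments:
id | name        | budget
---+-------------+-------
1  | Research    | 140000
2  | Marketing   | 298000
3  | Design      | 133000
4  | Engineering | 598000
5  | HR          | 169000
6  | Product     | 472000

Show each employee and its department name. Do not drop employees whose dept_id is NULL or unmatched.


LEFT JOIN keeps every row from employees (the left table); where dept_id has no match in departments, the department columns become NULL. Walk through each employee:
  - employee 1 (Karen): dept_id=NULL, no match -> kept with NULL
  - employee 2 (Fiona): dept_id=3 -> matches Design
  - employee 3 (Dana): dept_id=6 -> matches Product
  - employee 4 (Hank): dept_id=2 -> matches Marketing
  - employee 5 (Beth): dept_id=3 -> matches Design
  - employee 6 (Tina): dept_id=NULL, no match -> kept with NULL
All 6 rows appear; 2 have NULL department.

SQL:
SELECT a.name, b.name AS department
FROM employees a
LEFT JOIN departments b ON a.dept_id = b.id

Result:
name  | department
------+-----------
Karen | NULL      
Fiona | Design    
Dana  | Product   
Hank  | Marketing 
Beth  | Design    
Tina  | NULL      


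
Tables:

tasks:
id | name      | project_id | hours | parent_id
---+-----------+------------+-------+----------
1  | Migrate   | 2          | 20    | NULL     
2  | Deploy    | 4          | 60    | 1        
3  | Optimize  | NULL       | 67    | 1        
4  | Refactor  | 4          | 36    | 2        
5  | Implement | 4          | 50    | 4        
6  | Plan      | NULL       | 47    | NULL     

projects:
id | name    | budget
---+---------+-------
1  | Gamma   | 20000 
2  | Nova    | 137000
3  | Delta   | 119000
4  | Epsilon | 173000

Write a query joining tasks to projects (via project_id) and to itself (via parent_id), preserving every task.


Two LEFT JOINs from the same base table tasks: one to projects via project_id, one to tasks itself via parent_id. Both are LEFT so every task is preserved.
Match against projects:
  - task 1 (Migrate): project_id=2 -> matches Nova
  - task 2 (Deploy): project_id=4 -> matches Epsilon
  - task 3 (Optimize): project_id=NULL, no match -> kept with NULL
  - task 4 (Refactor): project_id=4 -> matches Epsilon
  - task 5 (Implement): project_id=4 -> matches Epsilon
  - task 6 (Plan): project_id=NULL, no match -> kept with NULL
Match against tasks (self):
  - task 1 (Migrate): parent_id=NULL -> NULL
  - task 2 (Deploy): parent_id=1 -> Migrate
  - task 3 (Optimize): parent_id=1 -> Migrate
  - task 4 (Refactor): parent_id=2 -> Deploy
  - task 5 (Implement): parent_id=4 -> Refactor
  - task 6 (Plan): parent_id=NULL -> NULL

SQL:
SELECT a.name, b.name AS project, c.name AS parent
FROM tasks a
LEFT JOIN projects b ON a.project_id = b.id
LEFT JOIN tasks c ON a.parent_id = c.id

Result:
name      | project | parent  
----------+---------+---------
Migrate   | Nova    | NULL    
Deploy    | Epsilon | Migrate 
Optimize  | NULL    | Migrate 
Refactor  | Epsilon | Deploy  
Implement | Epsilon | Refactor
Plan      | NULL    | NULL    


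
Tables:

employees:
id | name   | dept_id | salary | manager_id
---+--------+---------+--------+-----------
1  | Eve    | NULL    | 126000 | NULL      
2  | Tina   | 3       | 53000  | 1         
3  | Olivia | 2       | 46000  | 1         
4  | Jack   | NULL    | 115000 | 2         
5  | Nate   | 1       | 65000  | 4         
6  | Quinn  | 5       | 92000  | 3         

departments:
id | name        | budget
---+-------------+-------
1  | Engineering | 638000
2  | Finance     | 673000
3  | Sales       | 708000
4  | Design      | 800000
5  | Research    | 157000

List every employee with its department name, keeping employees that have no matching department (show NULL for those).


LEFT JOIN keeps every row from employees (the left table); where dept_id has no match in departments, the department columns become NULL. Walk through each employee:
  - employee 1 (Eve): dept_id=NULL, no match -> kept with NULL
  - employee 2 (Tina): dept_id=3 -> matches Sales
  - employee 3 (Olivia): dept_id=2 -> matches Finance
  - employee 4 (Jack): dept_id=NULL, no match -> kept with NULL
  - employee 5 (Nate): dept_id=1 -> matches Engineering
  - employee 6 (Quinn): dept_id=5 -> matches Research
All 6 rows appear; 2 have NULL department.

SQL:
SELECT a.name, b.name AS department
FROM employees a
LEFT JOIN departments b ON a.dept_id = b.id

Result:
name   | department 
-------+------------
Eve    | NULL       
Tina   | Sales      
Olivia | Finance    
Jack   | NULL       
Nate   | Engineering
Quinn  | Research   


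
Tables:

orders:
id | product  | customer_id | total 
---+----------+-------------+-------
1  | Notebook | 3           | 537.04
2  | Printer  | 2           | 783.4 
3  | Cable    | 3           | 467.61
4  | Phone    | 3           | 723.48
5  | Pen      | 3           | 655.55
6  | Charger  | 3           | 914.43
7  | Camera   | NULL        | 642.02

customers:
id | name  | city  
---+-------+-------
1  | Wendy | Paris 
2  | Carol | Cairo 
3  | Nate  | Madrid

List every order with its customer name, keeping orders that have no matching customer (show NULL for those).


LEFT JOIN keeps every row from orders (the left table); where customer_id has no match in customers, the customer columns become NULL. Walk through each order:
  - order 1 (Notebook): customer_id=3 -> matches Nate
  - order 2 (Printer): customer_id=2 -> matches Carol
  - order 3 (Cable): customer_id=3 -> matches Nate
  - order 4 (Phone): customer_id=3 -> matches Nate
  - order 5 (Pen): customer_id=3 -> matches Nate
  - order 6 (Charger): customer_id=3 -> matches Nate
  - order 7 (Camera): customer_id=NULL, no match -> kept with NULL
All 7 rows appear; 1 has NULL customer.

SQL:
SELECT a.product, b.name AS customer
FROM orders a
LEFT JOIN customers b ON a.customer_id = b.id

Result:
product  | customer
---------+---------
Notebook | Nate    
Printer  | Carol   
Cable    | Nate    
Phone    | Nate    
Pen      | Nate    
Charger  | Nate    
Camera   | NULL    


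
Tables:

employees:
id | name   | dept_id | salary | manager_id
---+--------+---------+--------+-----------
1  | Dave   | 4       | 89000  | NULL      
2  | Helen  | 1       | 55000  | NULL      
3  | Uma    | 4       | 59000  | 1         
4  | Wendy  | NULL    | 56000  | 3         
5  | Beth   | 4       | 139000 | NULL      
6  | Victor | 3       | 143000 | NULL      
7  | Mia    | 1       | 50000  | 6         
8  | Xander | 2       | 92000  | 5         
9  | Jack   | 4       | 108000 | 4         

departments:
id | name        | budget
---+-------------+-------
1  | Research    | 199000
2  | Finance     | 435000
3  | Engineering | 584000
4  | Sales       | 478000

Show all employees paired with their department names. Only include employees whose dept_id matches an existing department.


INNER JOIN keeps only employees rows whose dept_id matches an id in departments. Walk through each employee:
  - employee 1 (Dave): dept_id=4 -> matches Sales
  - employee 2 (Helen): dept_id=1 -> matches Research
  - employee 3 (Uma): dept_id=4 -> matches Sales
  - employee 4 (Wendy): dept_id=NULL, no match -> dropped
  - employee 5 (Beth): dept_id=4 -> matches Sales
  - employee 6 (Victor): dept_id=3 -> matches Engineering
  - employee 7 (Mia): dept_id=1 -> matches Research
  - employee 8 (Xander): dept_id=2 -> matches Finance
  - employee 9 (Jack): dept_id=4 -> matches Sales
So 1 of 9 rows is dropped.

SQL:
SELECT a.name, b.name AS department
FROM employees a
INNER JOIN departments b ON a.dept_id = b.id

Result:
name   | department 
-------+------------
Dave   | Sales      
Helen  | Research   
Uma    | Sales      
Beth   | Sales      
Victor | Engineering
Mia    | Research   
Xander | Finance    
Jack   | Sales      


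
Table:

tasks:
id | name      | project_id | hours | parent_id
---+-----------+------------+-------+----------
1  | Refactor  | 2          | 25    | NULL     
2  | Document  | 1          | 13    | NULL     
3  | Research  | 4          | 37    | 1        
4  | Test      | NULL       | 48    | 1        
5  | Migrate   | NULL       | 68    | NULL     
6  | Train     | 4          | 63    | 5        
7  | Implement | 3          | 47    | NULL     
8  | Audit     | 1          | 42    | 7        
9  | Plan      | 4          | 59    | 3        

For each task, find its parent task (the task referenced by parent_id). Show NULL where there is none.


This is a self-join: tasks is joined to a second copy of itself, matching each row's parent_id to another row's id. Use LEFT JOIN so rows with parent_id=NULL are kept.
  - task 1 (Refactor): parent_id=NULL -> NULL
  - task 2 (Document): parent_id=NULL -> NULL
  - task 3 (Research): parent_id=1 -> Refactor
  - task 4 (Test): parent_id=1 -> Refactor
  - task 5 (Migrate): parent_id=NULL -> NULL
  - task 6 (Train): parent_id=5 -> Migrate
  - task 7 (Implement): parent_id=NULL -> NULL
  - task 8 (Audit): parent_id=7 -> Implement
  - task 9 (Plan): parent_id=3 -> Research

SQL:
SELECT a.name AS item, b.name AS parent
FROM tasks a
LEFT JOIN tasks b ON a.parent_id = b.id

Result:
item      | parent   
----------+----------
Refactor  | NULL     
Document  | NULL     
Research  | Refactor 
Test      | Refactor 
Migrate   | NULL     
Train     | Migrate  
Implement | NULL     
Audit     | Implement
Plan      | Research 


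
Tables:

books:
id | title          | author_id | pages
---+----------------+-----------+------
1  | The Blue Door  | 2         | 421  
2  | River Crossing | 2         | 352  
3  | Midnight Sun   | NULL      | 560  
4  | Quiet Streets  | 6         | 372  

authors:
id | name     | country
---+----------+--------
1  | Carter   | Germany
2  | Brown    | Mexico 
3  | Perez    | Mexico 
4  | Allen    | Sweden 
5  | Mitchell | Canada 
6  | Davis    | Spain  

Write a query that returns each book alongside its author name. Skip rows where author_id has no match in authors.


INNER JOIN keeps only books rows whose author_id matches an id in authors. Walk through each book:
  - book 1 (The Blue Door): author_id=2 -> matches Brown
  - book 2 (River Crossing): author_id=2 -> matches Brown
  - book 3 (Midnight Sun): author_id=NULL, no match -> dropped
  - book 4 (Quiet Streets): author_id=6 -> matches Davis
So 1 of 4 rows is dropped.

SQL:
SELECT a.title, b.name AS author
FROM books a
INNER JOIN authors b ON a.author_id = b.id

Result:
title          | author
---------------+-------
The Blue Door  | Brown 
River Crossing | Brown 
Quiet Streets  | Davis 


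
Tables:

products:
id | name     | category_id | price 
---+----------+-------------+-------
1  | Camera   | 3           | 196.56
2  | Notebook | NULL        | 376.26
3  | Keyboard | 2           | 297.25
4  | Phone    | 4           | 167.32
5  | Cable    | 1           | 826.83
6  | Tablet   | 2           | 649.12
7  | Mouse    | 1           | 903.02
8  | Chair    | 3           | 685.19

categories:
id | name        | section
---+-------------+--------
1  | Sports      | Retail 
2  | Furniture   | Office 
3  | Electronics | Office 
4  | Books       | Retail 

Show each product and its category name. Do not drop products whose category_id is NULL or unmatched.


LEFT JOIN keeps every row from products (the left table); where category_id has no match in categories, the category columns become NULL. Walk through each product:
  - product 1 (Camera): category_id=3 -> matches Electronics
  - product 2 (Notebook): category_id=NULL, no match -> kept with NULL
  - product 3 (Keyboard): category_id=2 -> matches Furniture
  - product 4 (Phone): category_id=4 -> matches Books
  - product 5 (Cable): category_id=1 -> matches Sports
  - product 6 (Tablet): category_id=2 -> matches Furniture
  - product 7 (Mouse): category_id=1 -> matches Sports
  - product 8 (Chair): category_id=3 -> matches Electronics
All 8 rows appear; 1 has NULL category.

SQL:
SELECT a.name, b.name AS category
FROM products a
LEFT JOIN categories b ON a.category_id = b.id

Result:
name     | category   
---------+------------
Camera   | Electronics
Notebook | NULL       
Keyboard | Furniture  
Phone    | Books      
Cable    | Sports     
Tablet   | Furniture  
Mouse    | Sports     
Chair    | Electronics


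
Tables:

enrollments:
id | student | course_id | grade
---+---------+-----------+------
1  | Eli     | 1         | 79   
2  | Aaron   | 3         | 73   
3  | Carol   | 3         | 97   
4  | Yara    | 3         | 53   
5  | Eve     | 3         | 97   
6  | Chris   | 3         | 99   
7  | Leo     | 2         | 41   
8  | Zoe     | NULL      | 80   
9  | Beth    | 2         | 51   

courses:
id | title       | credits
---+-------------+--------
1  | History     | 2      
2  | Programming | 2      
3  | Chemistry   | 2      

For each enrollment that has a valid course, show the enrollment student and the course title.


INNER JOIN keeps only enrollments rows whose course_id matches an id in courses. Walk through each enrollment:
  - enrollment 1 (Eli): course_id=1 -> matches History
  - enrollment 2 (Aaron): course_id=3 -> matches Chemistry
  - enrollment 3 (Carol): course_id=3 -> matches Chemistry
  - enrollment 4 (Yara): course_id=3 -> matches Chemistry
  - enrollment 5 (Eve): course_id=3 -> matches Chemistry
  - enrollment 6 (Chris): course_id=3 -> matches Chemistry
  - enrollment 7 (Leo): course_id=2 -> matches Programming
  - enrollment 8 (Zoe): course_id=NULL, no match -> dropped
  - enrollment 9 (Beth): course_id=2 -> matches Programming
So 1 of 9 rows is dropped.

SQL:
SELECT a.student, b.title AS course
FROM enrollments a
INNER JOIN courses b ON a.course_id = b.id

Result:
student | course     
--------+------------
Eli     | History    
Aaron   | Chemistry  
Carol   | Chemistry  
Yara    | Chemistry  
Eve     | Chemistry  
Chris   | Chemistry  
Leo     | Programming
Beth    | Programming


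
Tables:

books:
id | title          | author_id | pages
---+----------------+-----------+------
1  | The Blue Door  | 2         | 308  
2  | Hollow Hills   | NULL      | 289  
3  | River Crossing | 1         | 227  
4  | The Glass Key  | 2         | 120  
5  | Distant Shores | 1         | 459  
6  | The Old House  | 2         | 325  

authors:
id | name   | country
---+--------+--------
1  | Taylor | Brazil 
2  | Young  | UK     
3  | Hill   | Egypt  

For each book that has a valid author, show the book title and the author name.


INNER JOIN keeps only books rows whose author_id matches an id in authors. Walk through each book:
  - book 1 (The Blue Door): author_id=2 -> matches Young
  - book 2 (Hollow Hills): author_id=NULL, no match -> dropped
  - book 3 (River Crossing): author_id=1 -> matches Taylor
  - book 4 (The Glass Key): author_id=2 -> matches Young
  - book 5 (Distant Shores): author_id=1 -> matches Taylor
  - book 6 (The Old House): author_id=2 -> matches Young
So 1 of 6 rows is dropped.

SQL:
SELECT a.title, b.name AS author
FROM books a
INNER JOIN authors b ON a.author_id = b.id

Result:
title          | author
---------------+-------
The Blue Door  | Young 
River Crossing | Taylor
The Glass Key  | Young 
Distant Shores | Taylor
The Old House  | Young 


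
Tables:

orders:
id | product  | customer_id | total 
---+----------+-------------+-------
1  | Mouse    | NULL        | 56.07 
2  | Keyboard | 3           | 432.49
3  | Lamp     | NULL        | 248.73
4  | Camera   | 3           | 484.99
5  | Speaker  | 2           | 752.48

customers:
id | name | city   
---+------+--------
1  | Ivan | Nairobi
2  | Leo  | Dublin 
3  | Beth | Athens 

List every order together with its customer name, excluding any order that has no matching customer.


INNER JOIN keeps only orders rows whose customer_id matches an id in customers. Walk through each order:
  - order 1 (Mouse): customer_id=NULL, no match -> dropped
  - order 2 (Keyboard): customer_id=3 -> matches Beth
  - order 3 (Lamp): customer_id=NULL, no match -> dropped
  - order 4 (Camera): customer_id=3 -> matches Beth
  - order 5 (Speaker): customer_id=2 -> matches Leo
So 2 of 5 rows are dropped.

SQL:
SELECT a.product, b.name AS customer
FROM orders a
INNER JOIN customers b ON a.customer_id = b.id

Result:
product  | customer
---------+---------
Keyboard | Beth    
Camera   | Beth    
Speaker  | Leo     


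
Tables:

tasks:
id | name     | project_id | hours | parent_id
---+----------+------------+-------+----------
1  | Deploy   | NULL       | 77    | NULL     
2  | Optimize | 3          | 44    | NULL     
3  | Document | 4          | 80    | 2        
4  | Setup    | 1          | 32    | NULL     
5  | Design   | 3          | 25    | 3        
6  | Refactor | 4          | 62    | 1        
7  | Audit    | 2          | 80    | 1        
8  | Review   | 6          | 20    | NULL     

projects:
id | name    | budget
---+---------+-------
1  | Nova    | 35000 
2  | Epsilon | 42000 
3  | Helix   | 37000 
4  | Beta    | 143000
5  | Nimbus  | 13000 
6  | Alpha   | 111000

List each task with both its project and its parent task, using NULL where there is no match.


Two LEFT JOINs from the same base table tasks: one to projects via project_id, one to tasks itself via parent_id. Both are LEFT so every task is preserved.
Match against projects:
  - task 1 (Deploy): project_id=NULL, no match -> kept with NULL
  - task 2 (Optimize): project_id=3 -> matches Helix
  - task 3 (Document): project_id=4 -> matches Beta
  - task 4 (Setup): project_id=1 -> matches Nova
  - task 5 (Design): project_id=3 -> matches Helix
  - task 6 (Refactor): project_id=4 -> matches Beta
  - task 7 (Audit): project_id=2 -> matches Epsilon
  - task 8 (Review): project_id=6 -> matches Alpha
Match against tasks (self):
  - task 1 (Deploy): parent_id=NULL -> NULL
  - task 2 (Optimize): parent_id=NULL -> NULL
  - task 3 (Document): parent_id=2 -> Optimize
  - task 4 (Setup): parent_id=NULL -> NULL
  - task 5 (Design): parent_id=3 -> Document
  - task 6 (Refactor): parent_id=1 -> Deploy
  - task 7 (Audit): parent_id=1 -> Deploy
  - task 8 (Review): parent_id=NULL -> NULL

SQL:
SELECT a.name, b.name AS project, c.name AS parent
FROM tasks a
LEFT JOIN projects b ON a.project_id = b.id
LEFT JOIN tasks c ON a.parent_id = c.id

Result:
name     | project | parent  
---------+---------+---------
Deploy   | NULL    | NULL    
Optimize | Helix   | NULL    
Document | Beta    | Optimize
Setup    | Nova    | NULL    
Design   | Helix   | Document
Refactor | Beta    | Deploy  
Audit    | Epsilon | Deploy  
Review   | Alpha   | NULL    


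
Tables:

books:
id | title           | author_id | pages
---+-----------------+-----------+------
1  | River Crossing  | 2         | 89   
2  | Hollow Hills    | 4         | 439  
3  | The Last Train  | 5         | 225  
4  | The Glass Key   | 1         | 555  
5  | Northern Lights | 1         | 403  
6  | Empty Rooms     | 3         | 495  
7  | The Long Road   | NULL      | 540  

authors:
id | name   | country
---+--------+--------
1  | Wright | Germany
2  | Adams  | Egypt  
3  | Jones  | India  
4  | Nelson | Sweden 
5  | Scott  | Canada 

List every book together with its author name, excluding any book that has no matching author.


INNER JOIN keeps only books rows whose author_id matches an id in authors. Walk through each book:
  - book 1 (River Crossing): author_id=2 -> matches Adams
  - book 2 (Hollow Hills): author_id=4 -> matches Nelson
  - book 3 (The Last Train): author_id=5 -> matches Scott
  - book 4 (The Glass Key): author_id=1 -> matches Wright
  - book 5 (Northern Lights): author_id=1 -> matches Wright
  - book 6 (Empty Rooms): author_id=3 -> matches Jones
  - book 7 (The Long Road): author_id=NULL, no match -> dropped
So 1 of 7 rows is dropped.

SQL:
SELECT a.title, b.name AS author
FROM books a
INNER JOIN authors b ON a.author_id = b.id

Result:
title           | author
----------------+-------
River Crossing  | Adams 
Hollow Hills    | Nelson
The Last Train  | Scott 
The Glass Key   | Wright
Northern Lights | Wright
Empty Rooms     | Jones 


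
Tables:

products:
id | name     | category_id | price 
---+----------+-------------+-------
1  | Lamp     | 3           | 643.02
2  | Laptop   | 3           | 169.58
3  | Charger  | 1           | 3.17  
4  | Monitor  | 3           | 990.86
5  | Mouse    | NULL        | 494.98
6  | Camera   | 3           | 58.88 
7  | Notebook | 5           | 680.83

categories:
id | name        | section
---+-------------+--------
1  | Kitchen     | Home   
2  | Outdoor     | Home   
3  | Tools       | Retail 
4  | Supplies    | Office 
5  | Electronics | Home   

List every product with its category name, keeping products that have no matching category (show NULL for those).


LEFT JOIN keeps every row from products (the left table); where category_id has no match in categories, the category columns become NULL. Walk through each product:
  - product 1 (Lamp): category_id=3 -> matches Tools
  - product 2 (Laptop): category_id=3 -> matches Tools
  - product 3 (Charger): category_id=1 -> matches Kitchen
  - product 4 (Monitor): category_id=3 -> matches Tools
  - product 5 (Mouse): category_id=NULL, no match -> kept with NULL
  - product 6 (Camera): category_id=3 -> matches Tools
  - product 7 (Notebook): category_id=5 -> matches Electronics
All 7 rows appear; 1 has NULL category.

SQL:
SELECT a.name, b.name AS category
FROM products a
LEFT JOIN categories b ON a.category_id = b.id

Result:
name     | category   
---------+------------
Lamp     | Tools      
Laptop   | Tools      
Charger  | Kitchen    
Monitor  | Tools      
Mouse    | NULL       
Camera   | Tools      
Notebook | Electronics


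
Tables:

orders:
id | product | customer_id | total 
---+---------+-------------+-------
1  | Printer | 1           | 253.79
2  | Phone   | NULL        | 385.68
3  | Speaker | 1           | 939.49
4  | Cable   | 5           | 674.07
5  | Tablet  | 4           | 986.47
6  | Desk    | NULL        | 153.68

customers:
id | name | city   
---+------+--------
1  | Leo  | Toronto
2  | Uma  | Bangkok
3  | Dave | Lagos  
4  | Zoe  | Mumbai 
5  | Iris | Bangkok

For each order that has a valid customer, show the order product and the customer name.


INNER JOIN keeps only orders rows whose customer_id matches an id in customers. Walk through each order:
  - order 1 (Printer): customer_id=1 -> matches Leo
  - order 2 (Phone): customer_id=NULL, no match -> dropped
  - order 3 (Speaker): customer_id=1 -> matches Leo
  - order 4 (Cable): customer_id=5 -> matches Iris
  - order 5 (Tablet): customer_id=4 -> matches Zoe
  - order 6 (Desk): customer_id=NULL, no match -> dropped
So 2 of 6 rows are dropped.

SQL:
SELECT a.product, b.name AS customer
FROM orders a
INNER JOIN customers b ON a.customer_id = b.id

Result:
product | customer
--------+---------
Printer | Leo     
Speaker | Leo     
Cable   | Iris    
Tablet  | Zoe     


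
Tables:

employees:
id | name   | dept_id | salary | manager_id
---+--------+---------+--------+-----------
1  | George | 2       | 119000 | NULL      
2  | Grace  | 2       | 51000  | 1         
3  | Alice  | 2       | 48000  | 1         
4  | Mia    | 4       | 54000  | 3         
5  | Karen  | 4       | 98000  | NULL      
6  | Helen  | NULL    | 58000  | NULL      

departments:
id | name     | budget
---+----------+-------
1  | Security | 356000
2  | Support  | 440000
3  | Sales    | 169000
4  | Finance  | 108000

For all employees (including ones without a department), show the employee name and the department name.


LEFT JOIN keeps every row from employees (the left table); where dept_id has no match in departments, the department columns become NULL. Walk through each employee:
  - employee 1 (George): dept_id=2 -> matches Support
  - employee 2 (Grace): dept_id=2 -> matches Support
  - employee 3 (Alice): dept_id=2 -> matches Support
  - employee 4 (Mia): dept_id=4 -> matches Finance
  - employee 5 (Karen): dept_id=4 -> matches Finance
  - employee 6 (Helen): dept_id=NULL, no match -> kept with NULL
All 6 rows appear; 1 has NULL department.

SQL:
SELECT a.name, b.name AS department
FROM employees a
LEFT JOIN departments b ON a.dept_id = b.id

Result:
name   | department
-------+-----------
George | Support   
Grace  | Support   
Alice  | Support   
Mia    | Finance   
Karen  | Finance   
Helen  | NULL      


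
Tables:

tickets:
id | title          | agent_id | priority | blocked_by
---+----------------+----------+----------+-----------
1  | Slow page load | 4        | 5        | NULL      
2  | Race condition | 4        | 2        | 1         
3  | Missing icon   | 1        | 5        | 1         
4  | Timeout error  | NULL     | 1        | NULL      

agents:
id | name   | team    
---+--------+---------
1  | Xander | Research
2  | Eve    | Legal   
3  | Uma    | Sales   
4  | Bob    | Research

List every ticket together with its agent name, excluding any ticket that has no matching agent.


INNER JOIN keeps only tickets rows whose agent_id matches an id in agents. Walk through each ticket:
  - ticket 1 (Slow page load): agent_id=4 -> matches Bob
  - ticket 2 (Race condition): agent_id=4 -> matches Bob
  - ticket 3 (Missing icon): agent_id=1 -> matches Xander
  - ticket 4 (Timeout error): agent_id=NULL, no match -> dropped
So 1 of 4 rows is dropped.

SQL:
SELECT a.title, b.name AS agent
FROM tickets a
INNER JOIN agents b ON a.agent_id = b.id

Result:
title          | agent 
---------------+-------
Slow page load | Bob   
Race condition | Bob   
Missing icon   | Xander


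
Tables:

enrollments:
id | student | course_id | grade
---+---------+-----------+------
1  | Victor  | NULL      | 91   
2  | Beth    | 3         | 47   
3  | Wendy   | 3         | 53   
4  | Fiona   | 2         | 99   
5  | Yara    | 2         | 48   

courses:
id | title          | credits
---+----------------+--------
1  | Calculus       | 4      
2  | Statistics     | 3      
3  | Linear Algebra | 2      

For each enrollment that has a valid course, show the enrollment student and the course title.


INNER JOIN keeps only enrollments rows whose course_id matches an id in courses. Walk through each enrollment:
  - enrollment 1 (Victor): course_id=NULL, no match -> dropped
  - enrollment 2 (Beth): course_id=3 -> matches Linear Algebra
  - enrollment 3 (Wendy): course_id=3 -> matches Linear Algebra
  - enrollment 4 (Fiona): course_id=2 -> matches Statistics
  - enrollment 5 (Yara): course_id=2 -> matches Statistics
So 1 of 5 rows is dropped.

SQL:
SELECT a.student, b.title AS course
FROM enrollments a
INNER JOIN courses b ON a.course_id = b.id

Result:
student | course        
--------+---------------
Beth    | Linear Algebra
Wendy   | Linear Algebra
Fiona   | Statistics    
Yara    | Statistics    


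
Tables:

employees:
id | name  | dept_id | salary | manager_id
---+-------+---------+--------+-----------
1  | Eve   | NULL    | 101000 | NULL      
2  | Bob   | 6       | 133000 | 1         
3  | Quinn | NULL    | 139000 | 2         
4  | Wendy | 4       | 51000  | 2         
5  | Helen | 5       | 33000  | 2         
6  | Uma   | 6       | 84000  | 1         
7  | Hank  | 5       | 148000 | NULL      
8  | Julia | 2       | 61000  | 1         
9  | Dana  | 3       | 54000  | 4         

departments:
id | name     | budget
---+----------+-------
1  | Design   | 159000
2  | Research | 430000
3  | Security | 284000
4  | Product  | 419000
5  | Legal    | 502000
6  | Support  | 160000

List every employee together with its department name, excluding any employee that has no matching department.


INNER JOIN keeps only employees rows whose dept_id matches an id in departments. Walk through each employee:
  - employee 1 (Eve): dept_id=NULL, no match -> dropped
  - employee 2 (Bob): dept_id=6 -> matches Support
  - employee 3 (Quinn): dept_id=NULL, no match -> dropped
  - employee 4 (Wendy): dept_id=4 -> matches Product
  - employee 5 (Helen): dept_id=5 -> matches Legal
  - employee 6 (Uma): dept_id=6 -> matches Support
  - employee 7 (Hank): dept_id=5 -> matches Legal
  - employee 8 (Julia): dept_id=2 -> matches Research
  - employee 9 (Dana): dept_id=3 -> matches Security
So 2 of 9 rows are dropped.

SQL:
SELECT a.name, b.name AS department
FROM employees a
INNER JOIN departments b ON a.dept_id = b.id

Result:
name  | department
------+-----------
Bob   | Support   
Wendy | Product   
Helen | Legal     
Uma   | Support   
Hank  | Legal     
Julia | Research  
Dana  | Security  
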